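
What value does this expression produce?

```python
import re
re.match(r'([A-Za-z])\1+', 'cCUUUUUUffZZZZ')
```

After group 1 captures some text, `\1` only succeeds where that same text appears again.
`match` is anchored at position 0; if the pattern doesn't fit there, it returns None.
Here the pattern fails at index 0, so the call returns None.

None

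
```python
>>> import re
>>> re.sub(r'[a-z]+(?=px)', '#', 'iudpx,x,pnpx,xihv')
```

'#px,x,#px,xihv'

Because the assertion is zero-width, the text it checks is not consumed and won't appear in the result.
Every occurrence is swapped for '#'.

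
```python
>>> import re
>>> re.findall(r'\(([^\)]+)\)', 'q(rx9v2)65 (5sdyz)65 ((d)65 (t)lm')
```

Matches: at [1:8] match '(rx9v2)', group 1 = 'rx9v2'; at [11:18] match '(5sdyz)', group 1 = '5sdyz'; at [21:25] match '((d)', group 1 = '(d'; at [28:31] match '(t)', group 1 = 't'.
One capturing group, so `findall` returns just the captured substring from each match — 4 in all.

['rx9v2', '5sdyz', '(d', 't']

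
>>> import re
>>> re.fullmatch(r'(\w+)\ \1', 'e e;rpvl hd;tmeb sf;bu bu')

None

For `fullmatch`, every character of the input must be accounted for by the pattern.
Here there's no way to consume every character, so the call returns None.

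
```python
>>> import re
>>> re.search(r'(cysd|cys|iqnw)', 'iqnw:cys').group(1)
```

'iqnw'

`search` walks the string left to right and returns the first match it finds.
The match spans [0:4] → 'iqnw'.
Captured: group 1 = 'iqnw'.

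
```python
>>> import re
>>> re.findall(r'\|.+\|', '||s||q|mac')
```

['||s||q|']

Since nothing is captured, `findall` lists the 1 matched substring directly.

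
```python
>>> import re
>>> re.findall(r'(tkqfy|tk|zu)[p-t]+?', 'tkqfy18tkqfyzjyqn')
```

['tk', 'tk']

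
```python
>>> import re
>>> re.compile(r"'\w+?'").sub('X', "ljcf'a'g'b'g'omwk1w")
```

Every occurrence is swapped for 'X'.

"ljcfXgXg'omwk1w"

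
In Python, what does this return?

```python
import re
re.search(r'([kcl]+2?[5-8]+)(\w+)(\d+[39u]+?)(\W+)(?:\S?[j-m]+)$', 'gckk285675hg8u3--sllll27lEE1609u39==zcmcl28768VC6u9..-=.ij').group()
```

This matches one or more of one of [kcl], then optionally the literal '2', then one or more of a character in [5-8] (captured); then one or more of a word character (captured); then one or more of a digit, then one or more of one of [39u] (lazy) (captured); then one or more of a non-word character (captured); then optionally a non-whitespace character, then one or more of a character in [j-m] (non-capturing group); then anchored at the end.
The match spans [39:58] → 'cl28768VC6u9..-=.ij'.

'cl28768VC6u9..-=.ij'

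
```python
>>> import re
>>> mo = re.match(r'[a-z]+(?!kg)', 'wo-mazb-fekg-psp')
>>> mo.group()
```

'wo'

`re.match` won't scan ahead — the pattern has to work from the very first character.
The match spans [0:2] → 'wo'.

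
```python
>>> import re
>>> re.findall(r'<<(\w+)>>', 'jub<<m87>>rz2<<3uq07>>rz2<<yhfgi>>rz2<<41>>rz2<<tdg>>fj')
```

['m87', '3uq07', 'yhfgi', '41', 'tdg']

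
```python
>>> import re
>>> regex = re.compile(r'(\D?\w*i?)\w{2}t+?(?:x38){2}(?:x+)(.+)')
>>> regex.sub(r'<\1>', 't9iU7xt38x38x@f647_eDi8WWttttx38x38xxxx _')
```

Pattern: optionally a non-digit, then zero or more of a word character, then optionally a literal 'i' (captured); then exactly 2 of a word character; then one or more of the literal 't' (lazy), then the literal 'x38' repeated 2 times; then one or more of a literal 'x' (non-capturing group); then one or more of any character (captured).
The replacement refers to a captured group, so each match is rewritten using its own captured text.

't9iU7xt38x38x<@f647_eDi8WWt>'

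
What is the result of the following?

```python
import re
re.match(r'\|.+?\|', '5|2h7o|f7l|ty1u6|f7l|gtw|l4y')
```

With `match`, the pattern is implicitly anchored at the beginning.
Here position 0 doesn't satisfy it, so the call returns None.

None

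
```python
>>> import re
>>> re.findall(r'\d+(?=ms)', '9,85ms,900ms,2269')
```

['85', '900']

The positive lookaround only admits positions where the adjacent text matches; those characters stay outside the span.
With no groups in the pattern, `findall` gives back each whole match — 2 here.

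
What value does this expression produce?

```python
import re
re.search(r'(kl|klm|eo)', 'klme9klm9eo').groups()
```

The regex engine tests alternatives in the order written; an earlier branch that matches wins even if a later one would match more.
`re.search` scans for the first position where the pattern succeeds.
The match spans [0:2] → 'kl'.
Captured: group 1 = 'kl'.

('kl',)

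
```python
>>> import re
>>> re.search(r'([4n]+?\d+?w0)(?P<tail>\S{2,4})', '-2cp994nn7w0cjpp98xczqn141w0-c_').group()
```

'4nn7w0cjpp'

Pattern: one or more of one of [4n] (lazy), then one or more of a digit (lazy), then the literal 'w0' (captured); then 2 to 4 of a non-whitespace character (captured as 'tail').
The match spans [6:16] → '4nn7w0cjpp'.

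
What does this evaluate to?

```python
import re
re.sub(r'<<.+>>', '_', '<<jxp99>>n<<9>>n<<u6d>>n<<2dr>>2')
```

Matches: at [0:31] → '<<jxp99>>n<<9>>n<<u6d>>n<<2dr>>'.
`sub` substitutes '_' at each match site.

'_2'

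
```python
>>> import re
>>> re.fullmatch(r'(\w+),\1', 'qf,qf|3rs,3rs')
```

A backreference is literal: `\1` must see the identical characters the first group matched.
`re.fullmatch` requires the pattern to consume the entire string.
Here there's no way to consume every character, so the call returns None.

None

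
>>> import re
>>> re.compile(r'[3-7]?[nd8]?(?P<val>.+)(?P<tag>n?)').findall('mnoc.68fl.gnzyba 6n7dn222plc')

[('mnoc.68fl.gnzyba 6n7dn222plc', '')]

Pattern: optionally a character in [3-7], then optionally one of [nd8]; then one or more of any character (captured as 'val'); then optionally a literal 'n' (captured as 'tag').
Scanning left to right: at [0:28] match 'mnoc.68fl.gnzyba 6n7dn222plc', groups = ('mnoc.68fl.gnzyba 6n7dn222plc', '').
2 groups means the one result is a tuple of 2 captured strings — 1 here.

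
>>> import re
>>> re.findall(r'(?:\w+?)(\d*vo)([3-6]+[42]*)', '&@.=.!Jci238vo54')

[('238vo', '54')]

Lazy quantifiers expand one character at a time until the remainder of the pattern can match.
Multiple groups make `findall` return tuples — one 2-tuple for the one match.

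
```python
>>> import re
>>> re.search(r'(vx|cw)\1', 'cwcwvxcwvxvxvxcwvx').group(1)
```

'cw'

After group 1 captures some text, `\1` only succeeds where that same text appears again.
`re.search` scans for the first position where the pattern succeeds.
The match spans [0:4] → 'cwcw'.
Captured: group 1 = 'cw'.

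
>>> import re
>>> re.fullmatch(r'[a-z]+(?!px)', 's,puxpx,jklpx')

None

`fullmatch` succeeds only if the pattern covers the string from start to end.
Here the pattern can't cover the whole string, so the call returns None.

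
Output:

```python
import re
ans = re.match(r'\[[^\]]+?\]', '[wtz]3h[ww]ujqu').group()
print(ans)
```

With `match`, the pattern is implicitly anchored at the beginning.
The match spans [0:5] → '[wtz]'.

[wtz]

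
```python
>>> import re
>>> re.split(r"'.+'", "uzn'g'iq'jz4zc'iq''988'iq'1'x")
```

['uzn', 'x']

Matches to split on: at [3:28] → "'g'iq'jz4zc'iq''988'iq'1'".
Each match becomes a cut point; 2 segments remain.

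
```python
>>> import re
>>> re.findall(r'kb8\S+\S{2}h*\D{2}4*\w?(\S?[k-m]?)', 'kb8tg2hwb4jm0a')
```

['a']

Pattern: the literal 'kb8', then one or more of a non-whitespace character; then exactly 2 of a non-whitespace character, then zero or more of the literal 'h', then exactly 2 of a non-digit; then zero or more of a literal '4', then optionally a word character; then optionally a non-whitespace character, then optionally a character in [k-m] (captured).
Matches: at [0:14] match 'kb8tg2hwb4jm0a', group 1 = 'a'.
With a single group, `findall` returns only what that group captured — 1 item.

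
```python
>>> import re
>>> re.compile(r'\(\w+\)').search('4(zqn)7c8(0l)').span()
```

The match spans [1:6] → '(zqn)'.

(1, 6)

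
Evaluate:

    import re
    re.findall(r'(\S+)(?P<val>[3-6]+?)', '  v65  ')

[('v6', '5')]

Pattern: one or more of a non-whitespace character (captured); then one or more of a character in [3-6] (lazy) (captured as 'val').
Walking the string: at [2:5] match 'v65', groups = ('v6', '5').
Multiple groups make `findall` return tuples — one 2-tuple for the one match.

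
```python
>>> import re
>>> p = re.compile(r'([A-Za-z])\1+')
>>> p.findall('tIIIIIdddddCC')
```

['I', 'd', 'C']

The backreference `\1` re-matches whatever the first group consumed, character for character.
Matches: at [1:6] match 'IIIII', group 1 = 'I'; at [6:11] match 'ddddd', group 1 = 'd'; at [11:13] match 'CC', group 1 = 'C'.
With a single group, `findall` returns only what that group captured — 3 items.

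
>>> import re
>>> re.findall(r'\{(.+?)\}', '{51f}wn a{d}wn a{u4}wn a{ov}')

['51f', 'd', 'u4', 'ov']

Because there's exactly one group, `findall` drops the full match and keeps group 1 from each hit.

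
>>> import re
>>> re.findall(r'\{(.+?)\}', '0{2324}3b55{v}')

['2324', 'v']

Lazy quantifiers expand one character at a time until the remainder of the pattern can match.
Walking the string: at [1:7] match '{2324}', group 1 = '2324'; at [11:14] match '{v}', group 1 = 'v'.
One capturing group, so `findall` returns just the captured substring from each match — 2 in all.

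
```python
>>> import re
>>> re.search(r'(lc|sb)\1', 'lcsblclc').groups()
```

('lc',)

The match spans [4:8] → 'lclc'.
Captured: group 1 = 'lc'.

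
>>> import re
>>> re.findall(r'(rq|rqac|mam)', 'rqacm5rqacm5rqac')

`|` is ordered: at each position the engine commits to the first alternative that works.
One capturing group, so `findall` returns just the captured substring from each match — 3 in all.

['rq', 'rq', 'rq']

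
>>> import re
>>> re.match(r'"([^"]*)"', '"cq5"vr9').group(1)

The match spans [0:5] → '"cq5"'.
Captured: group 1 = 'cq5'.

'cq5'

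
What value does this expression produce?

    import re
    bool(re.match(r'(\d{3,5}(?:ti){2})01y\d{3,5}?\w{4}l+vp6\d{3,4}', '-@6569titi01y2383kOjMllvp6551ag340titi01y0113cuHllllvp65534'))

False

This matches 3 to 5 of a digit, then the literal 'ti' repeated 2 times (captured); then the literal '01y', then 3 to 5 of a digit (lazy), then exactly 4 of a word character; then one or more of a literal 'l', then the literal 'vp6', then 3 to 4 of a digit.
`re.match` won't scan ahead — the pattern has to work from the very first character.
Here position 0 doesn't satisfy it, so the call returns None, and `bool(None)` is False.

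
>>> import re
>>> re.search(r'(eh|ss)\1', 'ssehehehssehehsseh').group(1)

'eh'

The match spans [2:6] → 'eheh'.
Captured: group 1 = 'eh'.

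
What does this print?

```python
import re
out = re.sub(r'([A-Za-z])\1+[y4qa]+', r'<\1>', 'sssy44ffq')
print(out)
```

<s><f>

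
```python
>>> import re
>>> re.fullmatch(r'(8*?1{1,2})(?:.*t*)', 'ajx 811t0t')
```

For `fullmatch`, every character of the input must be accounted for by the pattern.
Here the string isn't matched end-to-end, so the call returns None.

None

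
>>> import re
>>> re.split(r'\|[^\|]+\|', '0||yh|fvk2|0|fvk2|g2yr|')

['0|', 'fvk2', 'fvk2', '']

Matches to split on: at [2:6] → '|yh|'; at [10:13] → '|0|'; at [17:23] → '|g2yr|'.
Splitting on the pattern gives 4 pieces.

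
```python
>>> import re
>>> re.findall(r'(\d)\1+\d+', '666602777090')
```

['6']

`\1` has to match the exact text group 1 already captured.
Matches: at [0:12] match '666602777090', group 1 = '6'.
One capturing group, so `findall` returns just the captured substring from the one match — 1 in all.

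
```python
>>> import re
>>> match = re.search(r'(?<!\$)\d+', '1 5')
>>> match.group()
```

'1'

The negative lookahead/lookbehind blocks any match where the forbidden context is present.
Unlike `match`, `search` isn't anchored — it looks for the pattern anywhere in the string.
The match spans [0:1] → '1'.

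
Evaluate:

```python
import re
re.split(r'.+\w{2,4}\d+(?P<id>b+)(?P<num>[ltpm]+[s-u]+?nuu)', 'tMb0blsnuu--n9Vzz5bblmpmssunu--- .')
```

['', 'b', 'lsnuu', '--n9Vzz5bblmpmssunu--- .']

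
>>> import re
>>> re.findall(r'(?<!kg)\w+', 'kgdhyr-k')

Because the assertion is negative and zero-width, positions next to the forbidden text are skipped.
Matches: at [0:6] → 'kgdhyr'; at [7:8] → 'k'.
`findall` yields the raw match text (2 of them) because the pattern has no groups.

['kgdhyr', 'k']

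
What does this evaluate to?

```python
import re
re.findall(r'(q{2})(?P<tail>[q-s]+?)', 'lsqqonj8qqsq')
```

Pattern: exactly 2 of a literal 'q' (captured); then one or more of a character in [q-s] (lazy) (captured as 'tail').
Walking the string: at [8:11] match 'qqs', groups = ('qq', 's').
2 groups means the one result is a tuple of 2 captured strings — 1 here.

[('qq', 's')]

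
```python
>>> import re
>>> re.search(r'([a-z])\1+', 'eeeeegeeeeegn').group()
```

`\1` is not a pattern — it's the concrete string captured by group 1, re-applied verbatim.
The match spans [0:5] → 'eeeee'.

'eeeee'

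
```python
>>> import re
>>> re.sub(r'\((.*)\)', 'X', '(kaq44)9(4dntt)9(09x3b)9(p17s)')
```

'X'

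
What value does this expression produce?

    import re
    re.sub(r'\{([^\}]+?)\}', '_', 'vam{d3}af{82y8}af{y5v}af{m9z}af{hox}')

'vam_af_af_af_af_'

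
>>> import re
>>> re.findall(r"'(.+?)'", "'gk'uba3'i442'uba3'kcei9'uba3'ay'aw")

The `?` after the quantifier makes it lazy — it takes as little as possible before letting the rest of the pattern try.
Matches: at [0:4] match "'gk'", group 1 = 'gk'; at [8:14] match "'i442'", group 1 = 'i442'; at [18:25] match "'kcei9'", group 1 = 'kcei9'; at [29:33] match "'ay'", group 1 = 'ay'.
`findall` collects group 1 from each match (4 total).

['gk', 'i442', 'kcei9', 'ay']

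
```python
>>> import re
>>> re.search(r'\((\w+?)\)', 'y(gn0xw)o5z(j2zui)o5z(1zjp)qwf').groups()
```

('gn0xw',)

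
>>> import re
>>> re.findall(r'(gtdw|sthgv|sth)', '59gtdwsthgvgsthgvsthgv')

['gtdw', 'sthgv', 'sthgv', 'sthgv']

Alternation isn't longest-match — the leftmost alternative that fits at this position is chosen.
Matches: at [2:6] match 'gtdw', group 1 = 'gtdw'; at [6:11] match 'sthgv', group 1 = 'sthgv'; at [12:17] match 'sthgv', group 1 = 'sthgv'; at [17:22] match 'sthgv', group 1 = 'sthgv'.
Because there's exactly one group, `findall` drops the full match and keeps group 1 from each hit.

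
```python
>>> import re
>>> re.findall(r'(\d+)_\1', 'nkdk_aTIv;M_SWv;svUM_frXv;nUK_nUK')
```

With a single group, `findall` returns only what that group captured — 0 items.
Nothing in the string satisfies the pattern, so the list is empty.

[]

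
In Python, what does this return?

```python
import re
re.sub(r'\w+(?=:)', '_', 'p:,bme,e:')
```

The `(?=…)`/`(?<=…)` assertion just peeks at neighbouring text; it doesn't advance the match position.
Matches: at [0:1] → 'p'; at [7:8] → 'e'.
Each match is replaced by '_'.

'_:,bme,_:'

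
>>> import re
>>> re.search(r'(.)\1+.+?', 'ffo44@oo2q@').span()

(0, 3)

A backreference is literal: `\1` must see the identical characters the first group matched.
`re.search` scans for the first position where the pattern succeeds.
The match spans [0:3] → 'ffo'.
Captured: group 1 = 'f'.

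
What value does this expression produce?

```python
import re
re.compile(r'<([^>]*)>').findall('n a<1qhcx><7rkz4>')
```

Matches: at [3:10] match '<1qhcx>', group 1 = '1qhcx'; at [10:17] match '<7rkz4>', group 1 = '7rkz4'.
Because there's exactly one group, `findall` drops the full match and keeps group 1 from each hit.

['1qhcx', '7rkz4']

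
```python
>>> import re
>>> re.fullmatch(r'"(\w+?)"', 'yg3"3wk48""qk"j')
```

None

`fullmatch` succeeds only if the pattern covers the string from start to end.
Here the pattern can't cover the whole string, so the call returns None.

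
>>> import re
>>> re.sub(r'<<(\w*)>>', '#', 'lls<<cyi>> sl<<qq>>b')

'lls# sl#b'

Each match is replaced by '#'.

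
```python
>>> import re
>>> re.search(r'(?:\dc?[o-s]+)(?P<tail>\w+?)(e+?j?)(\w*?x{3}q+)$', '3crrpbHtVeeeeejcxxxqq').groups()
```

This matches a digit, then optionally a literal 'c', then one or more of a character in [o-s] (non-capturing group); then one or more of a word character (lazy) (captured as 'tail'); then one or more of the literal 'e' (lazy), then optionally the literal 'j' (captured); then zero or more of a word character (lazy), then exactly 3 of the literal 'x', then one or more of a literal 'q' (captured); then anchored at the end.
With the lazy modifier that quantifier settles for the fewest repetitions that let the rest of the pattern succeed (the atoms after it are unaffected and can still be greedy).
`search` walks the string left to right and returns the first match it finds.
The match spans [0:21] → '3crrpbHtVeeeeejcxxxqq'.
Captured: group 1 = 'bHtV', group 2 = 'e', group 3 = 'eeeejcxxxqq'.

('bHtV', 'e', 'eeeejcxxxqq')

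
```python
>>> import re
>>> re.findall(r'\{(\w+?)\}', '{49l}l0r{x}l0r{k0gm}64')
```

['49l', 'x', 'k0gm']

Matches: at [0:5] match '{49l}', group 1 = '49l'; at [8:11] match '{x}', group 1 = 'x'; at [14:20] match '{k0gm}', group 1 = 'k0gm'.
One capturing group, so `findall` returns just the captured substring from each match — 3 in all.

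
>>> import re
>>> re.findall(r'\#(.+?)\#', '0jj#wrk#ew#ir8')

With the lazy modifier that quantifier settles for the fewest repetitions that let the rest of the pattern succeed (the atoms after it are unaffected and can still be greedy).
One capturing group, so `findall` returns just the captured substring from the one match — 1 in all.

['wrk']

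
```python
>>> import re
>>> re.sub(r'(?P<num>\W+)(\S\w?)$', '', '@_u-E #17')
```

'@_u-E'

The pattern matches one or more of a non-word character (captured as 'num'); then a non-whitespace character, then optionally a word character (captured); then anchored at the end.
Each match is replaced by ''.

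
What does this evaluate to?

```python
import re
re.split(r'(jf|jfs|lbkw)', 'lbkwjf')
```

The group in the pattern means `split` returns the separators' captures alongside the pieces.

['', 'lbkw', '', 'jf', '']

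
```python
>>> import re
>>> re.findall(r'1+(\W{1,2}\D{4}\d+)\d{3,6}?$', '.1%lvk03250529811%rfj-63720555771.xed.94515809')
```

Pattern: one or more of a literal '1'; then 1 to 2 of a non-word character, then exactly 4 of a non-digit, then one or more of a digit (captured); then 3 to 6 of a digit (lazy); then anchored at the end.
Matches: at [32:46] match '1.xed.94515809', group 1 = '.xed.94515'.
`findall` collects group 1 from the one match (1 total).

['.xed.94515']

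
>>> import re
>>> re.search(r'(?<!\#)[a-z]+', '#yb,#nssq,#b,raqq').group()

'b'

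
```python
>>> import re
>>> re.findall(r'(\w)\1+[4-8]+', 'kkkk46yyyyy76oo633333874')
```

`\1` has to match the exact text group 1 already captured.
Scanning left to right: at [0:6] match 'kkkk46', group 1 = 'k'; at [6:13] match 'yyyyy76', group 1 = 'y'; at [13:16] match 'oo6', group 1 = 'o'; at [16:24] match '33333874', group 1 = '3'.
`findall` collects group 1 from each match (4 total).

['k', 'y', 'o', '3']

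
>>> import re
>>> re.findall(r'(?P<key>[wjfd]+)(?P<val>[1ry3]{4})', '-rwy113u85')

This matches one or more of one of [wjfd] (captured as 'key'); then exactly 4 of one of [1ry3] (captured as 'val').
Walking the string: at [2:7] match 'wy113', groups = ('w', 'y113').
Multiple groups make `findall` return tuples — one 2-tuple for the one match.

[('w', 'y113')]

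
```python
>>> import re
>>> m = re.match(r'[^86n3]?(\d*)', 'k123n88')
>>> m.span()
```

The pattern matches optionally any character except [86n3]; then zero or more of a digit (captured).
`re.match` won't scan ahead — the pattern has to work from the very first character.
The match spans [0:4] → 'k123'.
Captured: group 1 = '123'.

(0, 4)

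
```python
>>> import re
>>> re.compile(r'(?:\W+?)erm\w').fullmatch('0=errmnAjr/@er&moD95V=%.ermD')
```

None

This matches one or more of a non-word character (lazy) (non-capturing group); then the literal 'erm', then a word character.
`re.fullmatch` requires the pattern to consume the entire string.
Here the string isn't matched end-to-end, so the call returns None.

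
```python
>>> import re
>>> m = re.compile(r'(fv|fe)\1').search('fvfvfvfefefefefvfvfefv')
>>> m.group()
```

The backreference `\1` re-matches whatever the first group consumed, character for character.
Unlike `match`, `search` isn't anchored — it looks for the pattern anywhere in the string.
The match spans [0:4] → 'fvfv'.
Captured: group 1 = 'fv'.

'fvfv'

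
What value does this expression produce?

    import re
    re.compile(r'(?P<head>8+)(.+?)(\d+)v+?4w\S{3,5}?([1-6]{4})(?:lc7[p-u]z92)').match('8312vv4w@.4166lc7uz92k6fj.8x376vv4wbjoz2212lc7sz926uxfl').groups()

The match spans [0:50] → '8312vv4w@.4166lc7uz92k6fj.8x376vv4wbjoz2212lc7sz92'.
Captured: group 1 = '8', group 2 = '312vv4w@.4166lc7uz92k6fj.8x', group 3 = '376', group 4 = '2212'.

('8', '312vv4w@.4166lc7uz92k6fj.8x', '376', '2212')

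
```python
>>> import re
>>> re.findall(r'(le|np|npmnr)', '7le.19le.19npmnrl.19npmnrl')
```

The regex engine tests alternatives in the order written; an earlier branch that matches wins even if a later one would match more.
With a single group, `findall` returns only what that group captured — 4 items.

['le', 'le', 'np', 'np']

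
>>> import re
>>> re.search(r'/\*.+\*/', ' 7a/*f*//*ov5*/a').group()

'/*f*//*ov5*/'

Unlike `match`, `search` isn't anchored — it looks for the pattern anywhere in the string.
The match spans [3:15] → '/*f*//*ov5*/'.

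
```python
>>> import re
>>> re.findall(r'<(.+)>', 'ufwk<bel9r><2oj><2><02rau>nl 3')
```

['bel9r><2oj><2><02rau']

With a single group, `findall` returns only what that group captured — 1 item.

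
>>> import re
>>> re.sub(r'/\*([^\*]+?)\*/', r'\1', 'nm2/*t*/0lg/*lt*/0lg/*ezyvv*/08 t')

'nm2t0lglt0lgezyvv08 t'

Matches: at [3:8] → '/*t*/'; at [11:17] → '/*lt*/'; at [20:29] → '/*ezyvv*/'.
Each match is replaced using the text its own group 1 captured.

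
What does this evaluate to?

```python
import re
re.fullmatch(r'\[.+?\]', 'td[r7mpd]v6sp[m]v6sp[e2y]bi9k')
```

None

`re.fullmatch` requires the pattern to consume the entire string.
Here the string isn't matched end-to-end, so the call returns None.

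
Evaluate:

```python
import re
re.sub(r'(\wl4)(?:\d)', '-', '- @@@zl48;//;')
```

'- @@@-;//;'

Pattern: a word character, then the literal 'l4' (captured); then a digit (non-capturing group).
Matches: at [5:9] → 'zl48'.
Each match is replaced by '-'.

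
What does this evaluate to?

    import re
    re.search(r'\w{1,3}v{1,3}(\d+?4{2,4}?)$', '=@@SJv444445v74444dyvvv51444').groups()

('51444',)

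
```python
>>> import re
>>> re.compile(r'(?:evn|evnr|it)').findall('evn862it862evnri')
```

Branches in `(...|...)` are attempted left-to-right; the first branch that allows the whole pattern to succeed is taken.
With no groups in the pattern, `findall` gives back each whole match — 3 here.

['evn', 'it', 'evn']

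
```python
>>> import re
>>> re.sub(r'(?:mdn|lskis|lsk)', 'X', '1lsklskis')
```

'1XX'

Alternation tries branches left to right and keeps the first one that lets the overall match succeed at that position.
Each match is replaced by 'X'.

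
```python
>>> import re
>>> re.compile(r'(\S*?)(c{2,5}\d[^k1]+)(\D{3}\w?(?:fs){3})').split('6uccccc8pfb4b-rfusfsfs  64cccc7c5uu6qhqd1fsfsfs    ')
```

['', '6u', 'ccccc8pfb4b-rfusfsfs  64cccc7c5uu6q', 'hqd1fsfsfs', '    ']

The pattern matches zero or more of a non-whitespace character (lazy) (captured); then 2 to 5 of a literal 'c', then a digit, then one or more of any character except [k1] (captured); then exactly 3 of a non-digit, then optionally a word character, then the literal 'fs' repeated 3 times (captured).
Lazy quantifiers expand one character at a time until the remainder of the pattern can match.
Matches to split on: at [0:47] → '6uccccc8pfb4b-rfusfsfs  64cccc7c5uu6qhqd1fsfsfs'.
With a capturing group present, the delimiter's captured portion is kept in the result list.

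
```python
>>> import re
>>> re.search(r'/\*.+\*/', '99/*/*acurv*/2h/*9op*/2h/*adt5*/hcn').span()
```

The match spans [2:32] → '/*/*acurv*/2h/*9op*/2h/*adt5*/'.

(2, 32)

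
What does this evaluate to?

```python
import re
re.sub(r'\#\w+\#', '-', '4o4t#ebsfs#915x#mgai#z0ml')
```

'4o4t-915x-z0ml'

`sub` substitutes '-' at each match site.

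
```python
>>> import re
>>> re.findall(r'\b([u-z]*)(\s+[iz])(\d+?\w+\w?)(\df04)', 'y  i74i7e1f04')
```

This matches a word boundary (`\b`, zero-width); then zero or more of a character in [u-z] (captured); then one or more of whitespace, then one of [iz] (captured); then one or more of a digit (lazy), then one or more of a word character, then optionally a word character (captured); then a digit, then the literal 'f04' (captured).
With 4 capturing groups, `findall` returns a 4-tuple per match.

[('y', '  i', '74i7e', '1f04')]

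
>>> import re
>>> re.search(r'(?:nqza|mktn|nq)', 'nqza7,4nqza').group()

The regex engine tests alternatives in the order written; an earlier branch that matches wins even if a later one would match more.
Unlike `match`, `search` isn't anchored — it looks for the pattern anywhere in the string.
The match spans [0:4] → 'nqza'.

'nqza'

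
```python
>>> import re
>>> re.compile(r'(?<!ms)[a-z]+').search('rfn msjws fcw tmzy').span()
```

(0, 3)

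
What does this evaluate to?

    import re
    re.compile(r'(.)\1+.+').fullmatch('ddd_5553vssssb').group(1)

The match spans [0:14] → 'ddd_5553vssssb'.
Captured: group 1 = 'd'.

'd'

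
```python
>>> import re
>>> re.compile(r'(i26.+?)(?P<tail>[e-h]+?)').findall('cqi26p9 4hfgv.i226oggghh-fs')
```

[('i26p9 4', 'h')]

This matches the literal 'i26', then one or more of any character (lazy) (captured); then one or more of a character in [e-h] (lazy) (captured as 'tail').
Because the quantifier is non-greedy, it stops expanding at the earliest point where the rest of the pattern can succeed.
Scanning left to right: at [2:10] match 'i26p9 4h', groups = ('i26p9 4', 'h').
`findall` packs the 2 group values into a tuple for every match.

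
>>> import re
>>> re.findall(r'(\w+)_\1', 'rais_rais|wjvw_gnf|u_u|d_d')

['rais', 'u', 'd']

`\1` has to match the exact text group 1 already captured.
Scanning left to right: at [0:9] match 'rais_rais', group 1 = 'rais'; at [19:22] match 'u_u', group 1 = 'u'; at [23:26] match 'd_d', group 1 = 'd'.
`findall` collects group 1 from each match (3 total).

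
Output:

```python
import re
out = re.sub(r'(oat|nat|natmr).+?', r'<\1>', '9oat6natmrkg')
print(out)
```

9<oat><nat>rkg

The regex engine tests alternatives in the order written; an earlier branch that matches wins even if a later one would match more.
Matches: at [1:5] → 'oat6'; at [5:9] → 'natm'.
The replacement refers to a captured group, so each match is rewritten using its own captured text.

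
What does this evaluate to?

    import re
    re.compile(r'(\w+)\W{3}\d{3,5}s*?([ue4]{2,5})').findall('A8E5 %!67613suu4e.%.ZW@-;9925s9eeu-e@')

2 groups means the one result is a tuple of 2 captured strings — 1 here.

[('A8E5', 'uu4e')]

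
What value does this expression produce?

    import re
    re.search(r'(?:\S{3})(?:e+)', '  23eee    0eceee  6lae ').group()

'23eee'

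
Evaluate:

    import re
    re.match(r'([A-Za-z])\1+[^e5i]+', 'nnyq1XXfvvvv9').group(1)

'n'

The match spans [0:13] → 'nnyq1XXfvvvv9'.
Captured: group 1 = 'n'.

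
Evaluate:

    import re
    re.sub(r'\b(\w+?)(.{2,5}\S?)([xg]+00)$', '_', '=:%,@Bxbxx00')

'=:%,@_'

The pattern matches a word boundary (`\b`, zero-width); then one or more of a word character (lazy) (captured); then 2 to 5 of any character, then optionally a non-whitespace character (captured); then one or more of one of [xg], then a literal '0', then the literal '0' (captured); then anchored at the end.
Every occurrence is swapped for '_'.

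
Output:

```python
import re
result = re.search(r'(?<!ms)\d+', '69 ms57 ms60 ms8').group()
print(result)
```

A negative assertion filters positions out without eating any characters.
The match spans [0:2] → '69'.

69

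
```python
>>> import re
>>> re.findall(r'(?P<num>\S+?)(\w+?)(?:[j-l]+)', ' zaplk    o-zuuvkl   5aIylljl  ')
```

[('z', 'ap'), ('o-', 'zuuv'), ('5', 'aIy')]

This matches one or more of a non-whitespace character (lazy) (captured as 'num'); then one or more of a word character (lazy) (captured); then one or more of a character in [j-l] (non-capturing group).
Matches: at [1:6] match 'zaplk', groups = ('z', 'ap'); at [10:18] match 'o-zuuvkl', groups = ('o-', 'zuuv'); at [21:29] match '5aIylljl', groups = ('5', 'aIy').
Multiple groups make `findall` return tuples — one 2-tuple for each match.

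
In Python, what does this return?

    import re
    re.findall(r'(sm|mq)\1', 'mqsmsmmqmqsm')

['sm', 'mq']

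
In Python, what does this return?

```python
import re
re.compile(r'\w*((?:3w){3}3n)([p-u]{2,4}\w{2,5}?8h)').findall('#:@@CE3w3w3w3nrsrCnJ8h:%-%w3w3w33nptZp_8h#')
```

[('3w3w3w3n', 'rsrCnJ8h')]

`findall` packs the 2 group values into a tuple for every match.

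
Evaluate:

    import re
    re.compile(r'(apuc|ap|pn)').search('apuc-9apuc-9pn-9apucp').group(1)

Alternation isn't longest-match — the leftmost alternative that fits at this position is chosen.
`search` walks the string left to right and returns the first match it finds.
The match spans [0:4] → 'apuc'.
Captured: group 1 = 'apuc'.

'apuc'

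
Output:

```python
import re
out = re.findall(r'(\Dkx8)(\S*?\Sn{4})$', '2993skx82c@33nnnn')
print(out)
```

[('skx8', '2c@33nnnn')]

The pattern matches a non-digit, then the literal 'kx8' (captured); then zero or more of a non-whitespace character (lazy), then a non-whitespace character, then exactly 4 of a literal 'n' (captured); then anchored at the end.
Multiple groups make `findall` return tuples — one 2-tuple for the one match.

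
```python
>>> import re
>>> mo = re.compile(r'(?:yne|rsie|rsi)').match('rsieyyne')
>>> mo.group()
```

'rsie'

The regex engine tests alternatives in the order written; an earlier branch that matches wins even if a later one would match more.
`re.match` only tries the pattern at the start of the string.
The match spans [0:4] → 'rsie'.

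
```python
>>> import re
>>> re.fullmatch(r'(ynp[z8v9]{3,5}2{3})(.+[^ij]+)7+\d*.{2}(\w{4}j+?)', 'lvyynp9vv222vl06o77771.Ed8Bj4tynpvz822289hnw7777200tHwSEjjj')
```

`fullmatch` succeeds only if the pattern covers the string from start to end.
Here there's no way to consume every character, so the call returns None.

None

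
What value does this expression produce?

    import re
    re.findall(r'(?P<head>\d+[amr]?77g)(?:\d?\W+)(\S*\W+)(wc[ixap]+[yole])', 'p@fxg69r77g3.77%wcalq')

The pattern matches one or more of a digit, then optionally one of [amr], then the literal '77g' (captured as 'head'); then optionally a digit, then one or more of a non-word character (non-capturing group); then zero or more of a non-whitespace character, then one or more of a non-word character (captured); then the literal 'wc', then one or more of one of [ixap], then one of [yole] (captured).
Matches: at [5:20] match '69r77g3.77%wcal', groups = ('69r77g', '77%', 'wcal').
3 groups means the one result is a tuple of 3 captured strings — 1 here.

[('69r77g', '77%', 'wcal')]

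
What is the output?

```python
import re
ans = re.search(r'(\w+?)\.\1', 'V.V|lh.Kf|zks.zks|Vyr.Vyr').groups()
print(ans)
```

('V',)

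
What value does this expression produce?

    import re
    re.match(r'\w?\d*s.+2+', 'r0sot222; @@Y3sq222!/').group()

'r0sot222; @@Y3sq222'

`match` is anchored at position 0; if the pattern doesn't fit there, it returns None.
The match spans [0:19] → 'r0sot222; @@Y3sq222'.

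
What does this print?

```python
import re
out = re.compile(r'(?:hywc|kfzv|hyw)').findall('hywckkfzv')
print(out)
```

['hywc', 'kfzv']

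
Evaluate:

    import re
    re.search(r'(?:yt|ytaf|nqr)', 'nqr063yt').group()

Unlike `match`, `search` isn't anchored — it looks for the pattern anywhere in the string.
The match spans [0:3] → 'nqr'.

'nqr'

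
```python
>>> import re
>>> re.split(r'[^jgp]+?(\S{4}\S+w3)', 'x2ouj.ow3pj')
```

The pattern matches one or more of any character except [jgp] (lazy); then exactly 4 of a non-whitespace character, then one or more of a non-whitespace character, then the literal 'w3' (captured).
The `?` after the quantifier makes it lazy — it takes as little as possible before letting the rest of the pattern try.
Matches to split on: at [0:9] → 'x2ouj.ow3'.
Because the pattern has a capturing group, `split` also inserts each captured text between the pieces.

['', '2ouj.ow3', 'pj']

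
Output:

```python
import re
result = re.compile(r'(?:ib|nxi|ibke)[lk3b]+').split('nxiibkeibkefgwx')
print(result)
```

['nxi', 'e', 'efgwx']

Each match becomes a cut point; 3 segments remain.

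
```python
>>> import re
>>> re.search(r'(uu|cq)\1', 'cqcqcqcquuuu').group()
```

A backreference is literal: `\1` must see the identical characters the first group matched.
`re.search` scans for the first position where the pattern succeeds.
The match spans [0:4] → 'cqcq'.
Captured: group 1 = 'cq'.

'cqcq'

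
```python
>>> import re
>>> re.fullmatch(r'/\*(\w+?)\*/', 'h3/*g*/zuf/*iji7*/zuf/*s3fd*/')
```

`fullmatch` succeeds only if the pattern covers the string from start to end.
Here the string isn't matched end-to-end, so the call returns None.

None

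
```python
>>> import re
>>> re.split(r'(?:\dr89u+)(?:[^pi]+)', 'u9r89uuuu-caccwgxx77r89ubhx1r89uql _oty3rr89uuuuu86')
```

['u', '']

The pattern matches a digit, then the literal 'r89', then one or more of a literal 'u' (non-capturing group); then one or more of any character except [pi] (non-capturing group).
Matches to split on: at [1:51] → '9r89uuuu-caccwgxx77r89ubhx1r89uql _oty3rr89uuuuu86'.
Splitting on the pattern gives 2 pieces.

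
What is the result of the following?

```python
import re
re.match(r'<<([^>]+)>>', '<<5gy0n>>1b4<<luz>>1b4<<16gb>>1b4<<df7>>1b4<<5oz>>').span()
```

(0, 9)

`match` is anchored at position 0; if the pattern doesn't fit there, it returns None.
The match spans [0:9] → '<<5gy0n>>'.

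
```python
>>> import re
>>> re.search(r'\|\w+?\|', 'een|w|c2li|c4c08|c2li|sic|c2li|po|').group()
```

The match spans [3:6] → '|w|'.

'|w|'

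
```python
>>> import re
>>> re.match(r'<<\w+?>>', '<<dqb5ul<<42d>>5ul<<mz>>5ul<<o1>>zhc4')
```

None

`match` is anchored at position 0; if the pattern doesn't fit there, it returns None.
Here position 0 doesn't satisfy it, so the call returns None.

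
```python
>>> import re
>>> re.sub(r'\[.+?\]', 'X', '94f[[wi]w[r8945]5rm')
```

'94fXwX5rm'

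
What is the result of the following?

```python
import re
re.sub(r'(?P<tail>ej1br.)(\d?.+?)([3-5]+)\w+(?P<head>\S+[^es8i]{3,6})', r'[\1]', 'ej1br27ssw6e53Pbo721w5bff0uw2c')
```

'[ej1br2]'

The pattern matches the literal 'ej', then the literal '1br', then any character (captured as 'tail'); then optionally a digit, then one or more of any character (lazy) (captured); then one or more of a character in [3-5] (captured); then one or more of a word character; then one or more of a non-whitespace character, then 3 to 6 of any character except [es8i] (captured as 'head').
Matches: at [0:30] → 'ej1br27ssw6e53Pbo721w5bff0uw2c'.
`\1` in the replacement pulls in group 1's text for each match.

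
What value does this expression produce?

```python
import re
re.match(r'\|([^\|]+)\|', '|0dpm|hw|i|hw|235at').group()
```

'|0dpm|'

`re.match` won't scan ahead — the pattern has to work from the very first character.
The match spans [0:6] → '|0dpm|'.
Captured: group 1 = '0dpm'.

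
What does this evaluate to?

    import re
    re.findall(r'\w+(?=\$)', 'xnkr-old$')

['old']

Because the assertion is zero-width, the text it checks is not consumed and won't appear in the result.
No capturing groups, so `findall` returns the 1 full match string.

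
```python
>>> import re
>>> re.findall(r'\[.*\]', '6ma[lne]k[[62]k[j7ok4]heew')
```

Since nothing is captured, `findall` lists the 1 matched substring directly.

['[lne]k[[62]k[j7ok4]']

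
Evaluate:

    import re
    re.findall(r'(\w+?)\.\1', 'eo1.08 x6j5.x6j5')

`\1` has to match the exact text group 1 already captured.
One capturing group, so `findall` returns just the captured substring from the one match — 1 in all.

['x6j5']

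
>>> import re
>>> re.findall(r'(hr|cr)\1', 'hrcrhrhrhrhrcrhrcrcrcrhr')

['hr', 'hr', 'cr']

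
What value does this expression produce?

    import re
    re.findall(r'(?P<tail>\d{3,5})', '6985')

Pattern: 3 to 5 of a digit (captured as 'tail').
Scanning left to right: at [0:4] match '6985', group 1 = '6985'.
`findall` collects group 1 from the one match (1 total).

['6985']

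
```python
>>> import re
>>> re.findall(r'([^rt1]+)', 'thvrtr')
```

['hv']

With a single group, `findall` returns only what that group captured — 1 item.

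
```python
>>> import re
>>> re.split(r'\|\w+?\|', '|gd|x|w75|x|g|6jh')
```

['', 'x', 'x', '6jh']

Matches to split on: at [0:4] → '|gd|'; at [5:10] → '|w75|'; at [11:14] → '|g|'.
`split` removes every match and returns the 4 fragments in between.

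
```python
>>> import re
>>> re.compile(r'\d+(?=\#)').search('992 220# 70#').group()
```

The lookaround is zero-width — it requires the adjacent text to match without consuming it, so the asserted text isn't part of the match.
Unlike `match`, `search` isn't anchored — it looks for the pattern anywhere in the string.
The match spans [4:7] → '220'.

'220'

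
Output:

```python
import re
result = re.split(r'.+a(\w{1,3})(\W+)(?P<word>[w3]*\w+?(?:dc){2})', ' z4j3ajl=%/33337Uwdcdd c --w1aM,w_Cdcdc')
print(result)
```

['', 'M', ',', 'w_Cdcdc', '']

This matches one or more of any character, then the literal 'a'; then 1 to 3 of a word character (captured); then one or more of a non-word character (captured); then zero or more of one of [w3], then one or more of a word character (lazy), then the literal 'dc' repeated 2 times (captured as 'word').
Matches to split on: at [0:39] → ' z4j3ajl=%/33337Uwdcdd c --w1aM,w_Cdcdc'.
Because the pattern has a capturing group, `split` also inserts each captured text between the pieces.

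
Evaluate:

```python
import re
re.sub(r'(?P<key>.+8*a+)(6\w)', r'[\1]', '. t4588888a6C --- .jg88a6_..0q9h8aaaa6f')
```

'[. t4588888a6C --- .jg88a6_..0q9h8aaaa]'

The pattern matches one or more of any character, then zero or more of the literal '8', then one or more of the literal 'a' (captured as 'key'); then a literal '6', then a word character (captured).
Matches: at [0:39] → '. t4588888a6C --- .jg88a6_..0q9h8aaaa6f'.
`\1` in the replacement pulls in group 1's text for each match.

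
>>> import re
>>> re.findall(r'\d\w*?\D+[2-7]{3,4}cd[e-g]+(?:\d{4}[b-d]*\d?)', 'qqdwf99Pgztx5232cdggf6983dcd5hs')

Since nothing is captured, `findall` lists the 1 matched substring directly.

['99Pgztx5232cdggf6983dcd5']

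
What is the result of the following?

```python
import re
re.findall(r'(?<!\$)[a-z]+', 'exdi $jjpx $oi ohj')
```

The negative lookaround is zero-width — it rules out positions where the adjacent text would match, without consuming anything.
Since nothing is captured, `findall` lists the 4 matched substrings directly.

['exdi', 'jpx', 'i', 'ohj']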